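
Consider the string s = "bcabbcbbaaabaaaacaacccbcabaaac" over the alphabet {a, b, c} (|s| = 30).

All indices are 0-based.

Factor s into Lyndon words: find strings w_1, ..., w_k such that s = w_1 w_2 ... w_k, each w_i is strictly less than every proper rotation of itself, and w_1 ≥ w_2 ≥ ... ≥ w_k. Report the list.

emit factor 1: 'bc' (i=0, period=2)
emit factor 2: 'abbcbb' (i=2, period=6)
emit factor 3: 'aaab' (i=8, period=4)
emit factor 4: 'aaaacaacccbcabaaac' (i=12, period=18)

["bc", "abbcbb", "aaab", "aaaacaacccbcabaaac"]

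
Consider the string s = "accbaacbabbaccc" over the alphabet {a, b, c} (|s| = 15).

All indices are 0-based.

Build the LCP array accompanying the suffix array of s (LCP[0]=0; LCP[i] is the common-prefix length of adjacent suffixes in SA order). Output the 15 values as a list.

sorted suffixes:
  #0 SA[0]=4  'aacbabbaccc'
  #1 SA[1]=8  'abbaccc'
  #2 SA[2]=5  'acbabbaccc'
  #3 SA[3]=0  'accbaacbabbaccc'
  #4 SA[4]=11  'accc'
  #5 SA[5]=3  'baacbabbaccc'
  #6 SA[6]=7  'babbaccc'
  #7 SA[7]=10  'baccc'
  #8 SA[8]=9  'bbaccc'
  #9 SA[9]=14  'c'
  #10 SA[10]=2  'cbaacbabbaccc'
  #11 SA[11]=6  'cbabbaccc'
  #12 SA[12]=13  'cc'
  #13 SA[13]=1  'ccbaacbabbaccc'
  #14 SA[14]=12  'ccc'

SA = [4, 8, 5, 0, 11, 3, 7, 10, 9, 14, 2, 6, 13, 1, 12]
[i] adj suffixes → lcp
  [1] 4/8 → 1 ('a')
  [2] 8/5 → 1 ('a')
  [3] 5/0 → 2 ('ac')
  [4] 0/11 → 3 ('acc')
  [5] 11/3 → 0 ('')
  [6] 3/7 → 2 ('ba')
  [7] 7/10 → 2 ('ba')
  [8] 10/9 → 1 ('b')
  [9] 9/14 → 0 ('')
  [10] 14/2 → 1 ('c')
  [11] 2/6 → 3 ('cba')
  [12] 6/13 → 1 ('c')
  [13] 13/1 → 2 ('cc')
  [14] 1/12 → 2 ('cc')

[0, 1, 1, 2, 3, 0, 2, 2, 1, 0, 1, 3, 1, 2, 2]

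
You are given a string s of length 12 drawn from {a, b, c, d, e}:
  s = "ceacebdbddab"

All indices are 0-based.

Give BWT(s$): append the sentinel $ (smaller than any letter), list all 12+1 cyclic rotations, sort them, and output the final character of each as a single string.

bdeaed$adbbcc

rank  rotation       last
    0  $ceacebdbddab  b
    1  ab$ceacebdbdd  d
    2  acebdbddab$ce  e
    3  b$ceacebdbdda  a
    4  bdbddab$ceace  e
    5  bddab$ceacebd  d
    6  ceacebdbddab$  $
    7  cebdbddab$cea  a
    8  dab$ceacebdbd  d
    9  dbddab$ceaceb  b
   10  ddab$ceacebdb  b
   11  eacebdbddab$c  c
   12  ebdbddab$ceac  c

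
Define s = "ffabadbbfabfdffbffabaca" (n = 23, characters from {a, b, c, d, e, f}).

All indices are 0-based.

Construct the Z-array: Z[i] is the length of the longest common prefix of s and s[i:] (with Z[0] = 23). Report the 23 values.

[23, 1, 0, 0, 0, 0, 0, 0, 1, 0, 0, 1, 0, 2, 1, 0, 5, 1, 0, 0, 0, 0, 0]

Z[0]=23
i=1: i≥r, start 0; Z[1]=1 extend→box=[1,2)
i=2: i≥r, start 0; Z[2]=0
i=3: i≥r, start 0; Z[3]=0
i=4: i≥r, start 0; Z[4]=0
i=5: i≥r, start 0; Z[5]=0
i=6: i≥r, start 0; Z[6]=0
i=7: i≥r, start 0; Z[7]=0
i=8: i≥r, start 0; Z[8]=1 extend→box=[8,9)
i=9: i≥r, start 0; Z[9]=0
i=10: i≥r, start 0; Z[10]=0
i=11: i≥r, start 0; Z[11]=1 extend→box=[11,12)
i=12: i≥r, start 0; Z[12]=0
i=13: i≥r, start 0; Z[13]=2 extend→box=[13,15)
i=14: min(r-i=1, Z[1]=1)=1; Z[14]=1
i=15: i≥r, start 0; Z[15]=0
i=16: i≥r, start 0; Z[16]=5 extend→box=[16,21)
i=17: min(r-i=4, Z[1]=1)=1; Z[17]=1
i=18: min(r-i=3, Z[2]=0)=0; Z[18]=0
i=19: min(r-i=2, Z[3]=0)=0; Z[19]=0
i=20: min(r-i=1, Z[4]=0)=0; Z[20]=0
i=21: i≥r, start 0; Z[21]=0
i=22: i≥r, start 0; Z[22]=0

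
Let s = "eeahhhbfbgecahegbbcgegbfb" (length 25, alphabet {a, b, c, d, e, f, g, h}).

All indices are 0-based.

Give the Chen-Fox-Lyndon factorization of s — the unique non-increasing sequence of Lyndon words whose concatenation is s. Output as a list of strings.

emit factor 1: 'e' (i=0, period=1)
emit factor 2: 'e' (i=1, period=1)
emit factor 3: 'ahhhbfbgec' (i=2, period=10)
emit factor 4: 'ahegbbcgegbfb' (i=12, period=13)

["e", "e", "ahhhbfbgec", "ahegbbcgegbfb"]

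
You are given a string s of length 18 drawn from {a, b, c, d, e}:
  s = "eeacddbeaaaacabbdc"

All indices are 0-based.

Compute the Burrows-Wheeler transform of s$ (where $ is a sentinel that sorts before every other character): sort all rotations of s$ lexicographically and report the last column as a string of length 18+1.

ceaacaeabddaadbcbe$

rank  rotation             last
    0  $eeacddbeaaaacabbdc  c
    1  aaaacabbdc$eeacddbe  e
    2  aaacabbdc$eeacddbea  a
    3  aacabbdc$eeacddbeaa  a
    4  abbdc$eeacddbeaaaac  c
    5  acabbdc$eeacddbeaaa  a
    6  acddbeaaaacabbdc$ee  e
    7  bbdc$eeacddbeaaaaca  a
    8  bdc$eeacddbeaaaacab  b
    9  beaaaacabbdc$eeacdd  d
   10  c$eeacddbeaaaacabbd  d
   11  cabbdc$eeacddbeaaaa  a
   12  cddbeaaaacabbdc$eea  a
   13  dbeaaaacabbdc$eeacd  d
   14  dc$eeacddbeaaaacabb  b
   15  ddbeaaaacabbdc$eeac  c
   16  eaaaacabbdc$eeacddb  b
   17  eacddbeaaaacabbdc$e  e
   18  eeacddbeaaaacabbdc$  $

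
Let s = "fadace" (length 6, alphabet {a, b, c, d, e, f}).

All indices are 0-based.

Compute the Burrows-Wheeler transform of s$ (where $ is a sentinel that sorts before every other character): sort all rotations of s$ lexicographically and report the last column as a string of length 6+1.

rank  rotation last
    0  $fadace  e
    1  ace$fad  d
    2  adace$f  f
    3  ce$fada  a
    4  dace$fa  a
    5  e$fadac  c
    6  fadace$  $

edfaac$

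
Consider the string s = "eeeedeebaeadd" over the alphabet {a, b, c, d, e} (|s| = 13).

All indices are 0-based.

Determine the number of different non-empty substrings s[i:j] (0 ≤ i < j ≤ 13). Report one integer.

rank | idx | suffix
   0 |  10 | add
   1 |   8 | aeadd
   2 |   7 | baeadd
   3 |  12 | d
   4 |  11 | dd
   5 |   4 | deebaeadd
   6 |   9 | eadd
   7 |   6 | ebaeadd
   8 |   3 | edeebaeadd
   9 |   5 | eebaeadd
  10 |   2 | eedeebaeadd
  11 |   1 | eeedeebaeadd
  12 |   0 | eeeedeebaeadd

SA = [10, 8, 7, 12, 11, 4, 9, 6, 3, 5, 2, 1, 0]
i: (SA[i-1],SA[i]) lcp shared
  1: (10,8) 1 'a'
  2: (8,7) 0 ''
  3: (7,12) 0 ''
  4: (12,11) 1 'd'
  5: (11,4) 1 'd'
  6: (4,9) 0 ''
  7: (9,6) 1 'e'
  8: (6,3) 1 'e'
  9: (3,5) 1 'e'
  10: (5,2) 2 'ee'
  11: (2,1) 2 'ee'
  12: (1,0) 3 'eee'

n(n+1)/2 = 13·14/2 = 91
Σ LCP = 0 + 1 + 0 + 0 + 1 + 1 + 0 + 1 + 1 + 1 + 2 + 2 + 3 = 13
distinct = 91 − 13 = 78

78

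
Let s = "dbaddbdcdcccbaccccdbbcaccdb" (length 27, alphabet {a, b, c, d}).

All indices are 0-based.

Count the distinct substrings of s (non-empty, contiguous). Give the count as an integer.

rank→(start, suffix):
  0 → (13, 'accccdbbcaccdb')
  1 → (22, 'accdb')
  2 → (2, 'addbdcdcccbaccccdbbcaccdb')
  3 → (26, 'b')
  4 → (12, 'baccccdbbcaccdb')
  5 → (1, 'baddbdcdcccbaccccdbbcaccdb')
  6 → (19, 'bbcaccdb')
  7 → (20, 'bcaccdb')
  8 → (5, 'bdcdcccbaccccdbbcaccdb')
  9 → (21, 'caccdb')
  10 → (11, 'cbaccccdbbcaccdb')
  11 → (10, 'ccbaccccdbbcaccdb')
  12 → (9, 'cccbaccccdbbcaccdb')
  13 → (14, 'ccccdbbcaccdb')
  14 → (15, 'cccdbbcaccdb')
  15 → (23, 'ccdb')
  16 → (16, 'ccdbbcaccdb')
  17 → (24, 'cdb')
  18 → (17, 'cdbbcaccdb')
  19 → (7, 'cdcccbaccccdbbcaccdb')
  20 → (25, 'db')
  21 → (0, 'dbaddbdcdcccbaccccdbbcaccdb')
  22 → (18, 'dbbcaccdb')
  23 → (4, 'dbdcdcccbaccccdbbcaccdb')
  24 → (8, 'dcccbaccccdbbcaccdb')
  25 → (6, 'dcdcccbaccccdbbcaccdb')
  26 → (3, 'ddbdcdcccbaccccdbbcaccdb')

SA = [13, 22, 2, 26, 12, 1, 19, 20, 5, 21, 11, 10, 9, 14, 15, 23, 16, 24, 17, 7, 25, 0, 18, 4, 8, 6, 3]
rank  pair      lcp
   1  s[13:],s[22:]  3  'acc'
   2  s[22:],s[2:]  1  'a'
   3  s[2:],s[26:]  0  ''
   4  s[26:],s[12:]  1  'b'
   5  s[12:],s[1:]  2  'ba'
   6  s[1:],s[19:]  1  'b'
   7  s[19:],s[20:]  1  'b'
   8  s[20:],s[5:]  1  'b'
   9  s[5:],s[21:]  0  ''
  10  s[21:],s[11:]  1  'c'
  11  s[11:],s[10:]  1  'c'
  12  s[10:],s[9:]  2  'cc'
  13  s[9:],s[14:]  3  'ccc'
  14  s[14:],s[15:]  3  'ccc'
  15  s[15:],s[23:]  2  'cc'
  16  s[23:],s[16:]  4  'ccdb'
  17  s[16:],s[24:]  1  'c'
  18  s[24:],s[17:]  3  'cdb'
  19  s[17:],s[7:]  2  'cd'
  20  s[7:],s[25:]  0  ''
  21  s[25:],s[0:]  2  'db'
  22  s[0:],s[18:]  2  'db'
  23  s[18:],s[4:]  2  'db'
  24  s[4:],s[8:]  1  'd'
  25  s[8:],s[6:]  2  'dc'
  26  s[6:],s[3:]  1  'd'

n(n+1)/2 = 27·28/2 = 378
Σ LCP = 0 + 3 + 1 + 0 + 1 + 2 + 1 + 1 + 1 + 0 + 1 + 1 + 2 + 3 + 3 + 2 + 4 + 1 + 3 + 2 + 0 + 2 + 2 + 2 + 1 + 2 + 1 = 42
distinct = 378 − 42 = 336

336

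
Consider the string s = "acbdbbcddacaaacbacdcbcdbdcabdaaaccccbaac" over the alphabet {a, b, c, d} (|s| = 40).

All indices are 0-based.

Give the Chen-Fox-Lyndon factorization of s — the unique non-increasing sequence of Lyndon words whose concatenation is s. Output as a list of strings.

emit factor 1: 'acbdbbcdd' (i=0, period=9)
emit factor 2: 'ac' (i=9, period=2)
emit factor 3: 'aaacbacdcbcdbdcabdaaaccccbaac' (i=11, period=29)

["acbdbbcdd", "ac", "aaacbacdcbcdbdcabdaaaccccbaac"]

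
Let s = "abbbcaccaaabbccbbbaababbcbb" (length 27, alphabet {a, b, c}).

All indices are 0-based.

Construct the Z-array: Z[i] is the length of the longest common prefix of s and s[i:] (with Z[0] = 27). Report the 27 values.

[27, 0, 0, 0, 0, 1, 0, 0, 1, 1, 3, 0, 0, 0, 0, 0, 0, 0, 1, 2, 0, 3, 0, 0, 0, 0, 0]

Z[0]=27
i=1: outside box; Z[1]=0
i=2: outside box; Z[2]=0
i=3: outside box; Z[3]=0
i=4: outside box; Z[4]=0
i=5: outside box; Z[5]=1 extend→box=[5,6)
i=6: outside box; Z[6]=0
i=7: outside box; Z[7]=0
i=8: outside box; Z[8]=1 extend→box=[8,9)
i=9: outside box; Z[9]=1 extend→box=[9,10)
i=10: outside box; Z[10]=3 extend→box=[10,13)
i=11: min(r-i=2, Z[1]=0)=0; Z[11]=0
i=12: min(r-i=1, Z[2]=0)=0; Z[12]=0
i=13: outside box; Z[13]=0
i=14: outside box; Z[14]=0
i=15: outside box; Z[15]=0
i=16: outside box; Z[16]=0
i=17: outside box; Z[17]=0
i=18: outside box; Z[18]=1 extend→box=[18,19)
i=19: outside box; Z[19]=2 extend→box=[19,21)
i=20: min(r-i=1, Z[1]=0)=0; Z[20]=0
i=21: outside box; Z[21]=3 extend→box=[21,24)
i=22: min(r-i=2, Z[1]=0)=0; Z[22]=0
i=23: min(r-i=1, Z[2]=0)=0; Z[23]=0
i=24: outside box; Z[24]=0
i=25: outside box; Z[25]=0
i=26: outside box; Z[26]=0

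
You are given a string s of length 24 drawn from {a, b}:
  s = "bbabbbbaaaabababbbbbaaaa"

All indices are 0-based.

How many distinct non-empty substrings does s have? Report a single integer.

rank | idx | suffix
   0 |  23 | a
   1 |  22 | aa
   2 |  21 | aaa
   3 |  20 | aaaa
   4 |   7 | aaaabababbbbbaaaa
   5 |   8 | aaabababbbbbaaaa
   6 |   9 | aabababbbbbaaaa
   7 |  10 | abababbbbbaaaa
   8 |  12 | ababbbbbaaaa
   9 |   2 | abbbbaaaabababbbbbaaaa
  10 |  14 | abbbbbaaaa
  11 |  19 | baaaa
  12 |   6 | baaaabababbbbbaaaa
  13 |  11 | bababbbbbaaaa
  14 |   1 | babbbbaaaabababbbbbaaaa
  15 |  13 | babbbbbaaaa
  16 |  18 | bbaaaa
  17 |   5 | bbaaaabababbbbbaaaa
  18 |   0 | bbabbbbaaaabababbbbbaaaa
  19 |  17 | bbbaaaa
  20 |   4 | bbbaaaabababbbbbaaaa
  21 |  16 | bbbbaaaa
  22 |   3 | bbbbaaaabababbbbbaaaa
  23 |  15 | bbbbbaaaa

SA = [23, 22, 21, 20, 7, 8, 9, 10, 12, 2, 14, 19, 6, 11, 1, 13, 18, 5, 0, 17, 4, 16, 3, 15]
[i] adj suffixes → lcp
  [1] 23/22 → 1 ('a')
  [2] 22/21 → 2 ('aa')
  [3] 21/20 → 3 ('aaa')
  [4] 20/7 → 4 ('aaaa')
  [5] 7/8 → 3 ('aaa')
  [6] 8/9 → 2 ('aa')
  [7] 9/10 → 1 ('a')
  [8] 10/12 → 4 ('abab')
  [9] 12/2 → 2 ('ab')
  [10] 2/14 → 5 ('abbbb')
  [11] 14/19 → 0 ('')
  [12] 19/6 → 5 ('baaaa')
  [13] 6/11 → 2 ('ba')
  [14] 11/1 → 3 ('bab')
  [15] 1/13 → 6 ('babbbb')
  [16] 13/18 → 1 ('b')
  [17] 18/5 → 6 ('bbaaaa')
  [18] 5/0 → 3 ('bba')
  [19] 0/17 → 2 ('bb')
  [20] 17/4 → 7 ('bbbaaaa')
  [21] 4/16 → 3 ('bbb')
  [22] 16/3 → 8 ('bbbbaaaa')
  [23] 3/15 → 4 ('bbbb')

n(n+1)/2 = 24·25/2 = 300
Σ LCP = 0 + 1 + 2 + 3 + 4 + 3 + 2 + 1 + 4 + 2 + 5 + 0 + 5 + 2 + 3 + 6 + 1 + 6 + 3 + 2 + 7 + 3 + 8 + 4 = 77
distinct = 300 − 77 = 223

223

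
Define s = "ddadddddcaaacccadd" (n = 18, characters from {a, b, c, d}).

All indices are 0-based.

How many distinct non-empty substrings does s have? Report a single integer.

sorted suffixes:
  #0 SA[0]=9  'aaacccadd'
  #1 SA[1]=10  'aacccadd'
  #2 SA[2]=11  'acccadd'
  #3 SA[3]=15  'add'
  #4 SA[4]=2  'adddddcaaacccadd'
  #5 SA[5]=8  'caaacccadd'
  #6 SA[6]=14  'cadd'
  #7 SA[7]=13  'ccadd'
  #8 SA[8]=12  'cccadd'
  #9 SA[9]=17  'd'
  #10 SA[10]=1  'dadddddcaaacccadd'
  #11 SA[11]=7  'dcaaacccadd'
  #12 SA[12]=16  'dd'
  #13 SA[13]=0  'ddadddddcaaacccadd'
  #14 SA[14]=6  'ddcaaacccadd'
  #15 SA[15]=5  'dddcaaacccadd'
  #16 SA[16]=4  'ddddcaaacccadd'
  #17 SA[17]=3  'dddddcaaacccadd'

SA = [9, 10, 11, 15, 2, 8, 14, 13, 12, 17, 1, 7, 16, 0, 6, 5, 4, 3]
rank  pair      lcp
   1  s[9:],s[10:]  2  'aa'
   2  s[10:],s[11:]  1  'a'
   3  s[11:],s[15:]  1  'a'
   4  s[15:],s[2:]  3  'add'
   5  s[2:],s[8:]  0  ''
   6  s[8:],s[14:]  2  'ca'
   7  s[14:],s[13:]  1  'c'
   8  s[13:],s[12:]  2  'cc'
   9  s[12:],s[17:]  0  ''
  10  s[17:],s[1:]  1  'd'
  11  s[1:],s[7:]  1  'd'
  12  s[7:],s[16:]  1  'd'
  13  s[16:],s[0:]  2  'dd'
  14  s[0:],s[6:]  2  'dd'
  15  s[6:],s[5:]  2  'dd'
  16  s[5:],s[4:]  3  'ddd'
  17  s[4:],s[3:]  4  'dddd'

n(n+1)/2 = 18·19/2 = 171
Σ LCP = 0 + 2 + 1 + 1 + 3 + 0 + 2 + 1 + 2 + 0 + 1 + 1 + 1 + 2 + 2 + 2 + 3 + 4 = 28
distinct = 171 − 28 = 143

143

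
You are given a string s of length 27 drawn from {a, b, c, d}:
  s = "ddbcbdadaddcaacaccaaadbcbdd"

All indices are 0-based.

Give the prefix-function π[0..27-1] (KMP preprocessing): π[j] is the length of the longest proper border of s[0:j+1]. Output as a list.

[0, 1, 0, 0, 0, 1, 0, 1, 0, 1, 2, 0, 0, 0, 0, 0, 0, 0, 0, 0, 0, 1, 0, 0, 0, 1, 2]

π[0] = 0
j=1 s[j]='d': π[1]=1 (border 'd')
j=2 s[j]='b': k: 1→0; π[2]=0 (border '')
j=3 s[j]='c': π[3]=0 (border '')
j=4 s[j]='b': π[4]=0 (border '')
j=5 s[j]='d': π[5]=1 (border 'd')
j=6 s[j]='a': k: 1→0; π[6]=0 (border '')
j=7 s[j]='d': π[7]=1 (border 'd')
j=8 s[j]='a': k: 1→0; π[8]=0 (border '')
j=9 s[j]='d': π[9]=1 (border 'd')
j=10 s[j]='d': π[10]=2 (border 'dd')
j=11 s[j]='c': k: 2→1→0; π[11]=0 (border '')
j=12 s[j]='a': π[12]=0 (border '')
j=13 s[j]='a': π[13]=0 (border '')
j=14 s[j]='c': π[14]=0 (border '')
j=15 s[j]='a': π[15]=0 (border '')
j=16 s[j]='c': π[16]=0 (border '')
j=17 s[j]='c': π[17]=0 (border '')
j=18 s[j]='a': π[18]=0 (border '')
j=19 s[j]='a': π[19]=0 (border '')
j=20 s[j]='a': π[20]=0 (border '')
j=21 s[j]='d': π[21]=1 (border 'd')
j=22 s[j]='b': k: 1→0; π[22]=0 (border '')
j=23 s[j]='c': π[23]=0 (border '')
j=24 s[j]='b': π[24]=0 (border '')
j=25 s[j]='d': π[25]=1 (border 'd')
j=26 s[j]='d': π[26]=2 (border 'dd')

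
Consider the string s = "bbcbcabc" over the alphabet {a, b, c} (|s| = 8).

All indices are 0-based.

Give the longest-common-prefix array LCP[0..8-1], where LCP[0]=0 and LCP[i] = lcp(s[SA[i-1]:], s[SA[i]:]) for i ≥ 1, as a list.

sorted suffixes:
  #0 SA[0]=5  'abc'
  #1 SA[1]=0  'bbcbcabc'
  #2 SA[2]=6  'bc'
  #3 SA[3]=3  'bcabc'
  #4 SA[4]=1  'bcbcabc'
  #5 SA[5]=7  'c'
  #6 SA[6]=4  'cabc'
  #7 SA[7]=2  'cbcabc'

SA = [5, 0, 6, 3, 1, 7, 4, 2]
[i] adj suffixes → lcp
  [1] 5/0 → 0 ('')
  [2] 0/6 → 1 ('b')
  [3] 6/3 → 2 ('bc')
  [4] 3/1 → 2 ('bc')
  [5] 1/7 → 0 ('')
  [6] 7/4 → 1 ('c')
  [7] 4/2 → 1 ('c')

[0, 0, 1, 2, 2, 0, 1, 1]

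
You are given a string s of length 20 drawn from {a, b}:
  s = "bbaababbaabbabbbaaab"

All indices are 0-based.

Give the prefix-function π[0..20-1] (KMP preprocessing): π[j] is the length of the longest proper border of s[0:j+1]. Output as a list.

π[0] = 0
j=1 s[j]='b': π[1]=1 (border 'b')
j=2 s[j]='a': k: 1→0; π[2]=0 (border '')
j=3 s[j]='a': π[3]=0 (border '')
j=4 s[j]='b': π[4]=1 (border 'b')
j=5 s[j]='a': k: 1→0; π[5]=0 (border '')
j=6 s[j]='b': π[6]=1 (border 'b')
j=7 s[j]='b': π[7]=2 (border 'bb')
j=8 s[j]='a': π[8]=3 (border 'bba')
j=9 s[j]='a': π[9]=4 (border 'bbaa')
j=10 s[j]='b': π[10]=5 (border 'bbaab')
j=11 s[j]='b': k: 5→1; π[11]=2 (border 'bb')
j=12 s[j]='a': π[12]=3 (border 'bba')
j=13 s[j]='b': k: 3→0; π[13]=1 (border 'b')
j=14 s[j]='b': π[14]=2 (border 'bb')
j=15 s[j]='b': k: 2→1; π[15]=2 (border 'bb')
j=16 s[j]='a': π[16]=3 (border 'bba')
j=17 s[j]='a': π[17]=4 (border 'bbaa')
j=18 s[j]='a': k: 4→0; π[18]=0 (border '')
j=19 s[j]='b': π[19]=1 (border 'b')

[0, 1, 0, 0, 1, 0, 1, 2, 3, 4, 5, 2, 3, 1, 2, 2, 3, 4, 0, 1]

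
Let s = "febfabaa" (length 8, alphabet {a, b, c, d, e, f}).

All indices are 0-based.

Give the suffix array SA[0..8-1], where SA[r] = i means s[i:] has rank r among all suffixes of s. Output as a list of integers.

[7, 6, 4, 5, 2, 1, 3, 0]

rank | idx | suffix
   0 |   7 | a
   1 |   6 | aa
   2 |   4 | abaa
   3 |   5 | baa
   4 |   2 | bfabaa
   5 |   1 | ebfabaa
   6 |   3 | fabaa
   7 |   0 | febfabaa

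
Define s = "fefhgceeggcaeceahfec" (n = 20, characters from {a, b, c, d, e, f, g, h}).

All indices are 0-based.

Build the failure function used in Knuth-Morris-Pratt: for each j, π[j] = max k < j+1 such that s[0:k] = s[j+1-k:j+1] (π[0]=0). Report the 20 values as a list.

[0, 0, 1, 0, 0, 0, 0, 0, 0, 0, 0, 0, 0, 0, 0, 0, 0, 1, 2, 0]

π[0] = 0
j=1 s[j]='e': π[1]=0 (border '')
j=2 s[j]='f': π[2]=1 (border 'f')
j=3 s[j]='h': k: 1→0; π[3]=0 (border '')
j=4 s[j]='g': π[4]=0 (border '')
j=5 s[j]='c': π[5]=0 (border '')
j=6 s[j]='e': π[6]=0 (border '')
j=7 s[j]='e': π[7]=0 (border '')
j=8 s[j]='g': π[8]=0 (border '')
j=9 s[j]='g': π[9]=0 (border '')
j=10 s[j]='c': π[10]=0 (border '')
j=11 s[j]='a': π[11]=0 (border '')
j=12 s[j]='e': π[12]=0 (border '')
j=13 s[j]='c': π[13]=0 (border '')
j=14 s[j]='e': π[14]=0 (border '')
j=15 s[j]='a': π[15]=0 (border '')
j=16 s[j]='h': π[16]=0 (border '')
j=17 s[j]='f': π[17]=1 (border 'f')
j=18 s[j]='e': π[18]=2 (border 'fe')
j=19 s[j]='c': k: 2→0; π[19]=0 (border '')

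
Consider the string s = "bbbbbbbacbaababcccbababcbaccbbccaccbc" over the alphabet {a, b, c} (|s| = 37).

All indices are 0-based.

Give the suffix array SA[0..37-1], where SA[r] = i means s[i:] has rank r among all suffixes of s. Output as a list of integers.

rank→(start, suffix):
  0 → (10, 'aababcccbababcbaccbbccaccbc')
  1 → (19, 'ababcbaccbbccaccbc')
  2 → (11, 'ababcccbababcbaccbbccaccbc')
  3 → (21, 'abcbaccbbccaccbc')
  4 → (13, 'abcccbababcbaccbbccaccbc')
  5 → (7, 'acbaababcccbababcbaccbbccaccbc')
  6 → (25, 'accbbccaccbc')
  7 → (32, 'accbc')
  8 → (9, 'baababcccbababcbaccbbccaccbc')
  9 → (18, 'bababcbaccbbccaccbc')
  10 → (20, 'babcbaccbbccaccbc')
  11 → (12, 'babcccbababcbaccbbccaccbc')
  12 → (6, 'bacbaababcccbababcbaccbbccaccbc')
  13 → (24, 'baccbbccaccbc')
  14 → (5, 'bbacbaababcccbababcbaccbbccaccbc')
  15 → (4, 'bbbacbaababcccbababcbaccbbccaccbc')
  16 → (3, 'bbbbacbaababcccbababcbaccbbccaccbc')
  17 → (2, 'bbbbbacbaababcccbababcbaccbbccaccbc')
  18 → (1, 'bbbbbbacbaababcccbababcbaccbbccaccbc')
  19 → (0, 'bbbbbbbacbaababcccbababcbaccbbccaccbc')
  20 → (28, 'bbccaccbc')
  21 → (35, 'bc')
  22 → (22, 'bcbaccbbccaccbc')
  23 → (29, 'bccaccbc')
  24 → (14, 'bcccbababcbaccbbccaccbc')
  25 → (36, 'c')
  26 → (31, 'caccbc')
  27 → (8, 'cbaababcccbababcbaccbbccaccbc')
  28 → (17, 'cbababcbaccbbccaccbc')
  29 → (23, 'cbaccbbccaccbc')
  30 → (27, 'cbbccaccbc')
  31 → (34, 'cbc')
  32 → (30, 'ccaccbc')
  33 → (16, 'ccbababcbaccbbccaccbc')
  34 → (26, 'ccbbccaccbc')
  35 → (33, 'ccbc')
  36 → (15, 'cccbababcbaccbbccaccbc')

[10, 19, 11, 21, 13, 7, 25, 32, 9, 18, 20, 12, 6, 24, 5, 4, 3, 2, 1, 0, 28, 35, 22, 29, 14, 36, 31, 8, 17, 23, 27, 34, 30, 16, 26, 33, 15]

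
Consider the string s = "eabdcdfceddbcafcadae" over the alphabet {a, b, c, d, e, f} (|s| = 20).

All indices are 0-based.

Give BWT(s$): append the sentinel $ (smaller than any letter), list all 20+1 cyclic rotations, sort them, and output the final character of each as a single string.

rank  rotation               last
    0  $eabdcdfceddbcafcadae  e
    1  abdcdfceddbcafcadae$e  e
    2  adae$eabdcdfceddbcafc  c
    3  ae$eabdcdfceddbcafcad  d
    4  afcadae$eabdcdfceddbc  c
    5  bcafcadae$eabdcdfcedd  d
    6  bdcdfceddbcafcadae$ea  a
    7  cadae$eabdcdfceddbcaf  f
    8  cafcadae$eabdcdfceddb  b
    9  cdfceddbcafcadae$eabd  d
   10  ceddbcafcadae$eabdcdf  f
   11  dae$eabdcdfceddbcafca  a
   12  dbcafcadae$eabdcdfced  d
   13  dcdfceddbcafcadae$eab  b
   14  ddbcafcadae$eabdcdfce  e
   15  dfceddbcafcadae$eabdc  c
   16  e$eabdcdfceddbcafcada  a
   17  eabdcdfceddbcafcadae$  $
   18  eddbcafcadae$eabdcdfc  c
   19  fcadae$eabdcdfceddbca  a
   20  fceddbcafcadae$eabdcd  d

eecdcdafbdfadbeca$cad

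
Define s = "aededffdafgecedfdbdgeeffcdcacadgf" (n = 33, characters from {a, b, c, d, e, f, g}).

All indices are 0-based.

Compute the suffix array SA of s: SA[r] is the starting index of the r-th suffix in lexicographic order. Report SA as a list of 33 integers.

[27, 29, 0, 8, 17, 26, 28, 24, 12, 7, 16, 25, 2, 14, 4, 18, 30, 11, 1, 13, 3, 20, 21, 32, 23, 6, 15, 22, 5, 9, 10, 19, 31]

sorted suffixes:
  #0 SA[0]=27  'acadgf'
  #1 SA[1]=29  'adgf'
  #2 SA[2]=0  'aededffdafgecedfdbdgeeffcdcacadgf'
  #3 SA[3]=8  'afgecedfdbdgeeffcdcacadgf'
  #4 SA[4]=17  'bdgeeffcdcacadgf'
  #5 SA[5]=26  'cacadgf'
  #6 SA[6]=28  'cadgf'
  #7 SA[7]=24  'cdcacadgf'
  #8 SA[8]=12  'cedfdbdgeeffcdcacadgf'
  #9 SA[9]=7  'dafgecedfdbdgeeffcdcacadgf'
  #10 SA[10]=16  'dbdgeeffcdcacadgf'
  #11 SA[11]=25  'dcacadgf'
  #12 SA[12]=2  'dedffdafgecedfdbdgeeffcdcacadgf'
  #13 SA[13]=14  'dfdbdgeeffcdcacadgf'
  #14 SA[14]=4  'dffdafgecedfdbdgeeffcdcacadgf'
  #15 SA[15]=18  'dgeeffcdcacadgf'
  #16 SA[16]=30  'dgf'
  #17 SA[17]=11  'ecedfdbdgeeffcdcacadgf'
  #18 SA[18]=1  'ededffdafgecedfdbdgeeffcdcacadgf'
  #19 SA[19]=13  'edfdbdgeeffcdcacadgf'
  #20 SA[20]=3  'edffdafgecedfdbdgeeffcdcacadgf'
  #21 SA[21]=20  'eeffcdcacadgf'
  #22 SA[22]=21  'effcdcacadgf'
  #23 SA[23]=32  'f'
  #24 SA[24]=23  'fcdcacadgf'
  #25 SA[25]=6  'fdafgecedfdbdgeeffcdcacadgf'
  #26 SA[26]=15  'fdbdgeeffcdcacadgf'
  #27 SA[27]=22  'ffcdcacadgf'
  #28 SA[28]=5  'ffdafgecedfdbdgeeffcdcacadgf'
  #29 SA[29]=9  'fgecedfdbdgeeffcdcacadgf'
  #30 SA[30]=10  'gecedfdbdgeeffcdcacadgf'
  #31 SA[31]=19  'geeffcdcacadgf'
  #32 SA[32]=31  'gf'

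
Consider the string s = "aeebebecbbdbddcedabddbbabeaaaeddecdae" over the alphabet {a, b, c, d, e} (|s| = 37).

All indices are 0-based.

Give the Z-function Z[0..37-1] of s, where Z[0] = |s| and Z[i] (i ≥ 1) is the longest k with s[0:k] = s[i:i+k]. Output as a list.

Z[0]=37
i=1: fresh scan; Z[1]=0
i=2: fresh scan; Z[2]=0
i=3: fresh scan; Z[3]=0
i=4: fresh scan; Z[4]=0
i=5: fresh scan; Z[5]=0
i=6: fresh scan; Z[6]=0
i=7: fresh scan; Z[7]=0
i=8: fresh scan; Z[8]=0
i=9: fresh scan; Z[9]=0
i=10: fresh scan; Z[10]=0
i=11: fresh scan; Z[11]=0
i=12: fresh scan; Z[12]=0
i=13: fresh scan; Z[13]=0
i=14: fresh scan; Z[14]=0
i=15: fresh scan; Z[15]=0
i=16: fresh scan; Z[16]=0
i=17: fresh scan; Z[17]=1 grow→box=[17,18)
i=18: fresh scan; Z[18]=0
i=19: fresh scan; Z[19]=0
i=20: fresh scan; Z[20]=0
i=21: fresh scan; Z[21]=0
i=22: fresh scan; Z[22]=0
i=23: fresh scan; Z[23]=1 grow→box=[23,24)
i=24: fresh scan; Z[24]=0
i=25: fresh scan; Z[25]=0
i=26: fresh scan; Z[26]=1 grow→box=[26,27)
i=27: fresh scan; Z[27]=1 grow→box=[27,28)
i=28: fresh scan; Z[28]=2 grow→box=[28,30)
i=29: min(r-i=1, Z[1]=0)=0; Z[29]=0
i=30: fresh scan; Z[30]=0
i=31: fresh scan; Z[31]=0
i=32: fresh scan; Z[32]=0
i=33: fresh scan; Z[33]=0
i=34: fresh scan; Z[34]=0
i=35: fresh scan; Z[35]=2 grow→box=[35,37)
i=36: min(r-i=1, Z[1]=0)=0; Z[36]=0

[37, 0, 0, 0, 0, 0, 0, 0, 0, 0, 0, 0, 0, 0, 0, 0, 0, 1, 0, 0, 0, 0, 0, 1, 0, 0, 1, 1, 2, 0, 0, 0, 0, 0, 0, 2, 0]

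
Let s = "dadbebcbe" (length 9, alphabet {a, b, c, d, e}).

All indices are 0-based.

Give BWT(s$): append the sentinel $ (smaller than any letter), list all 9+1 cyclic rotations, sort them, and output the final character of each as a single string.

edecdb$abb

rank  rotation    last
    0  $dadbebcbe  e
    1  adbebcbe$d  d
    2  bcbe$dadbe  e
    3  be$dadbebc  c
    4  bebcbe$dad  d
    5  cbe$dadbeb  b
    6  dadbebcbe$  $
    7  dbebcbe$da  a
    8  e$dadbebcb  b
    9  ebcbe$dadb  b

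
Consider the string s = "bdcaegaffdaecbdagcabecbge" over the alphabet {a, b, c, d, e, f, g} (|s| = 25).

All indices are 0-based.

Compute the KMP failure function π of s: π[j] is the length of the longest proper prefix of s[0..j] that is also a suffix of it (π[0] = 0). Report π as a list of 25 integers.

π[0] = 0
j=1 s[j]='d': π[1]=0 (border '')
j=2 s[j]='c': π[2]=0 (border '')
j=3 s[j]='a': π[3]=0 (border '')
j=4 s[j]='e': π[4]=0 (border '')
j=5 s[j]='g': π[5]=0 (border '')
j=6 s[j]='a': π[6]=0 (border '')
j=7 s[j]='f': π[7]=0 (border '')
j=8 s[j]='f': π[8]=0 (border '')
j=9 s[j]='d': π[9]=0 (border '')
j=10 s[j]='a': π[10]=0 (border '')
j=11 s[j]='e': π[11]=0 (border '')
j=12 s[j]='c': π[12]=0 (border '')
j=13 s[j]='b': π[13]=1 (border 'b')
j=14 s[j]='d': π[14]=2 (border 'bd')
j=15 s[j]='a': k: 2→0; π[15]=0 (border '')
j=16 s[j]='g': π[16]=0 (border '')
j=17 s[j]='c': π[17]=0 (border '')
j=18 s[j]='a': π[18]=0 (border '')
j=19 s[j]='b': π[19]=1 (border 'b')
j=20 s[j]='e': k: 1→0; π[20]=0 (border '')
j=21 s[j]='c': π[21]=0 (border '')
j=22 s[j]='b': π[22]=1 (border 'b')
j=23 s[j]='g': k: 1→0; π[23]=0 (border '')
j=24 s[j]='e': π[24]=0 (border '')

[0, 0, 0, 0, 0, 0, 0, 0, 0, 0, 0, 0, 0, 1, 2, 0, 0, 0, 0, 1, 0, 0, 1, 0, 0]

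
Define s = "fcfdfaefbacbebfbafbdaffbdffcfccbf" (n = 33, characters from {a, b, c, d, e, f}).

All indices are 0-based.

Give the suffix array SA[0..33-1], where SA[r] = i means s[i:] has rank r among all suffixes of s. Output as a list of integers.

[9, 5, 16, 20, 8, 15, 18, 23, 11, 31, 13, 10, 30, 29, 27, 1, 19, 3, 24, 12, 6, 32, 4, 7, 14, 17, 22, 28, 26, 0, 2, 21, 25]

rank | idx | suffix
   0 |   9 | acbebfbafbdaffbdffcfccbf
   1 |   5 | aefbacbebfbafbdaffbdffcfccbf
   2 |  16 | afbdaffbdffcfccbf
   3 |  20 | affbdffcfccbf
   4 |   8 | bacbebfbafbdaffbdffcfccbf
   5 |  15 | bafbdaffbdffcfccbf
   6 |  18 | bdaffbdffcfccbf
   7 |  23 | bdffcfccbf
   8 |  11 | bebfbafbdaffbdffcfccbf
   9 |  31 | bf
  10 |  13 | bfbafbdaffbdffcfccbf
  11 |  10 | cbebfbafbdaffbdffcfccbf
  12 |  30 | cbf
  13 |  29 | ccbf
  14 |  27 | cfccbf
  15 |   1 | cfdfaefbacbebfbafbdaffbdffcfccbf
  16 |  19 | daffbdffcfccbf
  17 |   3 | dfaefbacbebfbafbdaffbdffcfccbf
  18 |  24 | dffcfccbf
  19 |  12 | ebfbafbdaffbdffcfccbf
  20 |   6 | efbacbebfbafbdaffbdffcfccbf
  21 |  32 | f
  22 |   4 | faefbacbebfbafbdaffbdffcfccbf
  23 |   7 | fbacbebfbafbdaffbdffcfccbf
  24 |  14 | fbafbdaffbdffcfccbf
  25 |  17 | fbdaffbdffcfccbf
  26 |  22 | fbdffcfccbf
  27 |  28 | fccbf
  28 |  26 | fcfccbf
  29 |   0 | fcfdfaefbacbebfbafbdaffbdffcfccbf
  30 |   2 | fdfaefbacbebfbafbdaffbdffcfccbf
  31 |  21 | ffbdffcfccbf
  32 |  25 | ffcfccbf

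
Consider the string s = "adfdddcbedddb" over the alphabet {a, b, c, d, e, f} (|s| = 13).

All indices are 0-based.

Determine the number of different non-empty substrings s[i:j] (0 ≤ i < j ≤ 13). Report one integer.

80

rank | idx | suffix
   0 |   0 | adfdddcbedddb
   1 |  12 | b
   2 |   7 | bedddb
   3 |   6 | cbedddb
   4 |  11 | db
   5 |   5 | dcbedddb
   6 |  10 | ddb
   7 |   4 | ddcbedddb
   8 |   9 | dddb
   9 |   3 | dddcbedddb
  10 |   1 | dfdddcbedddb
  11 |   8 | edddb
  12 |   2 | fdddcbedddb

SA = [0, 12, 7, 6, 11, 5, 10, 4, 9, 3, 1, 8, 2]
[i] adj suffixes → lcp
  [1] 0/12 → 0 ('')
  [2] 12/7 → 1 ('b')
  [3] 7/6 → 0 ('')
  [4] 6/11 → 0 ('')
  [5] 11/5 → 1 ('d')
  [6] 5/10 → 1 ('d')
  [7] 10/4 → 2 ('dd')
  [8] 4/9 → 2 ('dd')
  [9] 9/3 → 3 ('ddd')
  [10] 3/1 → 1 ('d')
  [11] 1/8 → 0 ('')
  [12] 8/2 → 0 ('')

n(n+1)/2 = 13·14/2 = 91
Σ LCP = 0 + 0 + 1 + 0 + 0 + 1 + 1 + 2 + 2 + 3 + 1 + 0 + 0 = 11
distinct = 91 − 11 = 80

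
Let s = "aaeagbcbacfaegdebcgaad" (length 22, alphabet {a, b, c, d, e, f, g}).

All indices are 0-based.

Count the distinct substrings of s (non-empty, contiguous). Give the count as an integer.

235

sorted suffixes:
  #0 SA[0]=19  'aad'
  #1 SA[1]=0  'aaeagbcbacfaegdebcgaad'
  #2 SA[2]=8  'acfaegdebcgaad'
  #3 SA[3]=20  'ad'
  #4 SA[4]=1  'aeagbcbacfaegdebcgaad'
  #5 SA[5]=11  'aegdebcgaad'
  #6 SA[6]=3  'agbcbacfaegdebcgaad'
  #7 SA[7]=7  'bacfaegdebcgaad'
  #8 SA[8]=5  'bcbacfaegdebcgaad'
  #9 SA[9]=16  'bcgaad'
  #10 SA[10]=6  'cbacfaegdebcgaad'
  #11 SA[11]=9  'cfaegdebcgaad'
  #12 SA[12]=17  'cgaad'
  #13 SA[13]=21  'd'
  #14 SA[14]=14  'debcgaad'
  #15 SA[15]=2  'eagbcbacfaegdebcgaad'
  #16 SA[16]=15  'ebcgaad'
  #17 SA[17]=12  'egdebcgaad'
  #18 SA[18]=10  'faegdebcgaad'
  #19 SA[19]=18  'gaad'
  #20 SA[20]=4  'gbcbacfaegdebcgaad'
  #21 SA[21]=13  'gdebcgaad'

SA = [19, 0, 8, 20, 1, 11, 3, 7, 5, 16, 6, 9, 17, 21, 14, 2, 15, 12, 10, 18, 4, 13]
rank  pair      lcp
   1  s[19:],s[0:]  2  'aa'
   2  s[0:],s[8:]  1  'a'
   3  s[8:],s[20:]  1  'a'
   4  s[20:],s[1:]  1  'a'
   5  s[1:],s[11:]  2  'ae'
   6  s[11:],s[3:]  1  'a'
   7  s[3:],s[7:]  0  ''
   8  s[7:],s[5:]  1  'b'
   9  s[5:],s[16:]  2  'bc'
  10  s[16:],s[6:]  0  ''
  11  s[6:],s[9:]  1  'c'
  12  s[9:],s[17:]  1  'c'
  13  s[17:],s[21:]  0  ''
  14  s[21:],s[14:]  1  'd'
  15  s[14:],s[2:]  0  ''
  16  s[2:],s[15:]  1  'e'
  17  s[15:],s[12:]  1  'e'
  18  s[12:],s[10:]  0  ''
  19  s[10:],s[18:]  0  ''
  20  s[18:],s[4:]  1  'g'
  21  s[4:],s[13:]  1  'g'

n(n+1)/2 = 22·23/2 = 253
Σ LCP = 0 + 2 + 1 + 1 + 1 + 2 + 1 + 0 + 1 + 2 + 0 + 1 + 1 + 0 + 1 + 0 + 1 + 1 + 0 + 0 + 1 + 1 = 18
distinct = 253 − 18 = 235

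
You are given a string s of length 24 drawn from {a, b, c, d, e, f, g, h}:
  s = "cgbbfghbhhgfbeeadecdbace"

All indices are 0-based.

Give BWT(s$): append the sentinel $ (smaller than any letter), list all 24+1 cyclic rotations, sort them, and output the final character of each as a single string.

rank  rotation                   last
    0  $cgbbfghbhhgfbeeadecdbace  e
    1  ace$cgbbfghbhhgfbeeadecdb  b
    2  adecdbace$cgbbfghbhhgfbee  e
    3  bace$cgbbfghbhhgfbeeadecd  d
    4  bbfghbhhgfbeeadecdbace$cg  g
    5  beeadecdbace$cgbbfghbhhgf  f
    6  bfghbhhgfbeeadecdbace$cgb  b
    7  bhhgfbeeadecdbace$cgbbfgh  h
    8  cdbace$cgbbfghbhhgfbeeade  e
    9  ce$cgbbfghbhhgfbeeadecdba  a
   10  cgbbfghbhhgfbeeadecdbace$  $
   11  dbace$cgbbfghbhhgfbeeadec  c
   12  decdbace$cgbbfghbhhgfbeea  a
   13  e$cgbbfghbhhgfbeeadecdbac  c
   14  eadecdbace$cgbbfghbhhgfbe  e
   15  ecdbace$cgbbfghbhhgfbeead  d
   16  eeadecdbace$cgbbfghbhhgfb  b
   17  fbeeadecdbace$cgbbfghbhhg  g
   18  fghbhhgfbeeadecdbace$cgbb  b
   19  gbbfghbhhgfbeeadecdbace$c  c
   20  gfbeeadecdbace$cgbbfghbhh  h
   21  ghbhhgfbeeadecdbace$cgbbf  f
   22  hbhhgfbeeadecdbace$cgbbfg  g
   23  hgfbeeadecdbace$cgbbfghbh  h
   24  hhgfbeeadecdbace$cgbbfghb  b

ebedgfbhea$cacedbgbchfghb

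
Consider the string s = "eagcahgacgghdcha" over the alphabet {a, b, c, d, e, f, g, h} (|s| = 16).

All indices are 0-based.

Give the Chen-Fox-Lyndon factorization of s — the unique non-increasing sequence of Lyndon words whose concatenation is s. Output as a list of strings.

["e", "agcahg", "acgghdch", "a"]

emit factor 1: 'e' (i=0, period=1)
emit factor 2: 'agcahg' (i=1, period=6)
emit factor 3: 'acgghdch' (i=7, period=8)
emit factor 4: 'a' (i=15, period=1)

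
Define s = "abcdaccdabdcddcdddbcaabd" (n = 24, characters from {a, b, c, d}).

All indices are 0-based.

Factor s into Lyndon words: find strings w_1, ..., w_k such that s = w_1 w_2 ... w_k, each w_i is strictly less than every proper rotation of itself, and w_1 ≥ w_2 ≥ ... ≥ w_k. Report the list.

["abcdaccdabdcddcdddbc", "aabd"]

emit factor 1: 'abcdaccdabdcddcdddbc' (i=0, period=20)
emit factor 2: 'aabd' (i=20, period=4)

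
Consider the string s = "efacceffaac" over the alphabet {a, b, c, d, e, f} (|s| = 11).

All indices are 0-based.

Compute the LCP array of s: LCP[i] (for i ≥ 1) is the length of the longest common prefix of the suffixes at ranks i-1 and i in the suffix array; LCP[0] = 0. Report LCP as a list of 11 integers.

rank | idx | suffix
   0 |   8 | aac
   1 |   9 | ac
   2 |   2 | acceffaac
   3 |  10 | c
   4 |   3 | cceffaac
   5 |   4 | ceffaac
   6 |   0 | efacceffaac
   7 |   5 | effaac
   8 |   7 | faac
   9 |   1 | facceffaac
  10 |   6 | ffaac

SA = [8, 9, 2, 10, 3, 4, 0, 5, 7, 1, 6]
i: (SA[i-1],SA[i]) lcp shared
  1: (8,9) 1 'a'
  2: (9,2) 2 'ac'
  3: (2,10) 0 ''
  4: (10,3) 1 'c'
  5: (3,4) 1 'c'
  6: (4,0) 0 ''
  7: (0,5) 2 'ef'
  8: (5,7) 0 ''
  9: (7,1) 2 'fa'
  10: (1,6) 1 'f'

[0, 1, 2, 0, 1, 1, 0, 2, 0, 2, 1]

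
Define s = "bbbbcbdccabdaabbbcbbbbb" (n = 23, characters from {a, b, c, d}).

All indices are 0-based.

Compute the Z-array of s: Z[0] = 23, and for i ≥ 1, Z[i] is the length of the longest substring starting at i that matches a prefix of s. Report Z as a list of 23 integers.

[23, 3, 2, 1, 0, 1, 0, 0, 0, 0, 1, 0, 0, 0, 3, 2, 1, 0, 4, 4, 3, 2, 1]

Z[0]=23
i=1: fresh scan; Z[1]=3 grow→box=[1,4)
i=2: min(r-i=2, Z[1]=3)=2; Z[2]=2
i=3: min(r-i=1, Z[2]=2)=1; Z[3]=1
i=4: fresh scan; Z[4]=0
i=5: fresh scan; Z[5]=1 grow→box=[5,6)
i=6: fresh scan; Z[6]=0
i=7: fresh scan; Z[7]=0
i=8: fresh scan; Z[8]=0
i=9: fresh scan; Z[9]=0
i=10: fresh scan; Z[10]=1 grow→box=[10,11)
i=11: fresh scan; Z[11]=0
i=12: fresh scan; Z[12]=0
i=13: fresh scan; Z[13]=0
i=14: fresh scan; Z[14]=3 grow→box=[14,17)
i=15: min(r-i=2, Z[1]=3)=2; Z[15]=2
i=16: min(r-i=1, Z[2]=2)=1; Z[16]=1
i=17: fresh scan; Z[17]=0
i=18: fresh scan; Z[18]=4 grow→box=[18,22)
i=19: min(r-i=3, Z[1]=3)=3; Z[19]=4 grow→box=[19,23)
i=20: min(r-i=3, Z[1]=3)=3; Z[20]=3
i=21: min(r-i=2, Z[2]=2)=2; Z[21]=2
i=22: min(r-i=1, Z[3]=1)=1; Z[22]=1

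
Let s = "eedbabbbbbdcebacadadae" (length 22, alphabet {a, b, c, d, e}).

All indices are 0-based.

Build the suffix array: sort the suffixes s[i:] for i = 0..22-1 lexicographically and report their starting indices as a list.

[4, 14, 16, 18, 20, 3, 13, 5, 6, 7, 8, 9, 15, 11, 17, 19, 2, 10, 21, 12, 1, 0]

rank | idx | suffix
   0 |   4 | abbbbbdcebacadadae
   1 |  14 | acadadae
   2 |  16 | adadae
   3 |  18 | adae
   4 |  20 | ae
   5 |   3 | babbbbbdcebacadadae
   6 |  13 | bacadadae
   7 |   5 | bbbbbdcebacadadae
   8 |   6 | bbbbdcebacadadae
   9 |   7 | bbbdcebacadadae
  10 |   8 | bbdcebacadadae
  11 |   9 | bdcebacadadae
  12 |  15 | cadadae
  13 |  11 | cebacadadae
  14 |  17 | dadae
  15 |  19 | dae
  16 |   2 | dbabbbbbdcebacadadae
  17 |  10 | dcebacadadae
  18 |  21 | e
  19 |  12 | ebacadadae
  20 |   1 | edbabbbbbdcebacadadae
  21 |   0 | eedbabbbbbdcebacadadae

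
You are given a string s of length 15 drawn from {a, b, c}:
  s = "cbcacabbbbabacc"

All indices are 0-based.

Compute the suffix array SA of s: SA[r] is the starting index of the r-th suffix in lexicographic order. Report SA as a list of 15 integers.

sorted suffixes:
  #0 SA[0]=10  'abacc'
  #1 SA[1]=5  'abbbbabacc'
  #2 SA[2]=3  'acabbbbabacc'
  #3 SA[3]=12  'acc'
  #4 SA[4]=9  'babacc'
  #5 SA[5]=11  'bacc'
  #6 SA[6]=8  'bbabacc'
  #7 SA[7]=7  'bbbabacc'
  #8 SA[8]=6  'bbbbabacc'
  #9 SA[9]=1  'bcacabbbbabacc'
  #10 SA[10]=14  'c'
  #11 SA[11]=4  'cabbbbabacc'
  #12 SA[12]=2  'cacabbbbabacc'
  #13 SA[13]=0  'cbcacabbbbabacc'
  #14 SA[14]=13  'cc'

[10, 5, 3, 12, 9, 11, 8, 7, 6, 1, 14, 4, 2, 0, 13]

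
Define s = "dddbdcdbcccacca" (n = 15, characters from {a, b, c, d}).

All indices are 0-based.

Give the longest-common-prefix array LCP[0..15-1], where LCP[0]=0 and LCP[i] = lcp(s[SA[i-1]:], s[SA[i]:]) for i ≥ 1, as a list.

[0, 1, 0, 1, 0, 2, 1, 3, 2, 1, 0, 2, 1, 1, 2]

rank→(start, suffix):
  0 → (14, 'a')
  1 → (11, 'acca')
  2 → (7, 'bcccacca')
  3 → (3, 'bdcdbcccacca')
  4 → (13, 'ca')
  5 → (10, 'cacca')
  6 → (12, 'cca')
  7 → (9, 'ccacca')
  8 → (8, 'cccacca')
  9 → (5, 'cdbcccacca')
  10 → (6, 'dbcccacca')
  11 → (2, 'dbdcdbcccacca')
  12 → (4, 'dcdbcccacca')
  13 → (1, 'ddbdcdbcccacca')
  14 → (0, 'dddbdcdbcccacca')

SA = [14, 11, 7, 3, 13, 10, 12, 9, 8, 5, 6, 2, 4, 1, 0]
i: (SA[i-1],SA[i]) lcp shared
  1: (14,11) 1 'a'
  2: (11,7) 0 ''
  3: (7,3) 1 'b'
  4: (3,13) 0 ''
  5: (13,10) 2 'ca'
  6: (10,12) 1 'c'
  7: (12,9) 3 'cca'
  8: (9,8) 2 'cc'
  9: (8,5) 1 'c'
  10: (5,6) 0 ''
  11: (6,2) 2 'db'
  12: (2,4) 1 'd'
  13: (4,1) 1 'd'
  14: (1,0) 2 'dd'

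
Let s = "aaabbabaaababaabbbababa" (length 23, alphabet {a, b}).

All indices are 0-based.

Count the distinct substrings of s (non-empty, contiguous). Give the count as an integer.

213

rank | idx | suffix
   0 |  22 | a
   1 |   7 | aaababaabbbababa
   2 |   0 | aaabbabaaababaabbbababa
   3 |   8 | aababaabbbababa
   4 |   1 | aabbabaaababaabbbababa
   5 |  13 | aabbbababa
   6 |  20 | aba
   7 |   5 | abaaababaabbbababa
   8 |  11 | abaabbbababa
   9 |  18 | ababa
  10 |   9 | ababaabbbababa
  11 |   2 | abbabaaababaabbbababa
  12 |  14 | abbbababa
  13 |  21 | ba
  14 |   6 | baaababaabbbababa
  15 |  12 | baabbbababa
  16 |  19 | baba
  17 |   4 | babaaababaabbbababa
  18 |  10 | babaabbbababa
  19 |  17 | bababa
  20 |   3 | bbabaaababaabbbababa
  21 |  16 | bbababa
  22 |  15 | bbbababa

SA = [22, 7, 0, 8, 1, 13, 20, 5, 11, 18, 9, 2, 14, 21, 6, 12, 19, 4, 10, 17, 3, 16, 15]
i: (SA[i-1],SA[i]) lcp shared
  1: (22,7) 1 'a'
  2: (7,0) 4 'aaab'
  3: (0,8) 2 'aa'
  4: (8,1) 3 'aab'
  5: (1,13) 4 'aabb'
  6: (13,20) 1 'a'
  7: (20,5) 3 'aba'
  8: (5,11) 4 'abaa'
  9: (11,18) 3 'aba'
  10: (18,9) 5 'ababa'
  11: (9,2) 2 'ab'
  12: (2,14) 3 'abb'
  13: (14,21) 0 ''
  14: (21,6) 2 'ba'
  15: (6,12) 3 'baa'
  16: (12,19) 2 'ba'
  17: (19,4) 4 'baba'
  18: (4,10) 5 'babaa'
  19: (10,17) 4 'baba'
  20: (17,3) 1 'b'
  21: (3,16) 5 'bbaba'
  22: (16,15) 2 'bb'

n(n+1)/2 = 23·24/2 = 276
Σ LCP = 0 + 1 + 4 + 2 + 3 + 4 + 1 + 3 + 4 + 3 + 5 + 2 + 3 + 0 + 2 + 3 + 2 + 4 + 5 + 4 + 1 + 5 + 2 = 63
distinct = 276 − 63 = 213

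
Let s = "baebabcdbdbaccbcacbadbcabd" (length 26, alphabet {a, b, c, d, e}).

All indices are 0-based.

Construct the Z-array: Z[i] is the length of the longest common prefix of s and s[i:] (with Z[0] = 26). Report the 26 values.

[26, 0, 0, 2, 0, 1, 0, 0, 1, 0, 2, 0, 0, 0, 1, 0, 0, 0, 2, 0, 0, 1, 0, 0, 1, 0]

Z[0]=26
i=1: outside box; Z[1]=0
i=2: outside box; Z[2]=0
i=3: outside box; Z[3]=2 extend→box=[3,5)
i=4: min(r-i=1, Z[1]=0)=0; Z[4]=0
i=5: outside box; Z[5]=1 extend→box=[5,6)
i=6: outside box; Z[6]=0
i=7: outside box; Z[7]=0
i=8: outside box; Z[8]=1 extend→box=[8,9)
i=9: outside box; Z[9]=0
i=10: outside box; Z[10]=2 extend→box=[10,12)
i=11: min(r-i=1, Z[1]=0)=0; Z[11]=0
i=12: outside box; Z[12]=0
i=13: outside box; Z[13]=0
i=14: outside box; Z[14]=1 extend→box=[14,15)
i=15: outside box; Z[15]=0
i=16: outside box; Z[16]=0
i=17: outside box; Z[17]=0
i=18: outside box; Z[18]=2 extend→box=[18,20)
i=19: min(r-i=1, Z[1]=0)=0; Z[19]=0
i=20: outside box; Z[20]=0
i=21: outside box; Z[21]=1 extend→box=[21,22)
i=22: outside box; Z[22]=0
i=23: outside box; Z[23]=0
i=24: outside box; Z[24]=1 extend→box=[24,25)
i=25: outside box; Z[25]=0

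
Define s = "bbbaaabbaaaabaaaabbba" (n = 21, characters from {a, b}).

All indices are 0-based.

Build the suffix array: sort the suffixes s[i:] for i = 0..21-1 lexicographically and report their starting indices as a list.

rank→(start, suffix):
  0 → (20, 'a')
  1 → (8, 'aaaabaaaabbba')
  2 → (13, 'aaaabbba')
  3 → (9, 'aaabaaaabbba')
  4 → (3, 'aaabbaaaabaaaabbba')
  5 → (14, 'aaabbba')
  6 → (10, 'aabaaaabbba')
  7 → (4, 'aabbaaaabaaaabbba')
  8 → (15, 'aabbba')
  9 → (11, 'abaaaabbba')
  10 → (5, 'abbaaaabaaaabbba')
  11 → (16, 'abbba')
  12 → (19, 'ba')
  13 → (7, 'baaaabaaaabbba')
  14 → (12, 'baaaabbba')
  15 → (2, 'baaabbaaaabaaaabbba')
  16 → (18, 'bba')
  17 → (6, 'bbaaaabaaaabbba')
  18 → (1, 'bbaaabbaaaabaaaabbba')
  19 → (17, 'bbba')
  20 → (0, 'bbbaaabbaaaabaaaabbba')

[20, 8, 13, 9, 3, 14, 10, 4, 15, 11, 5, 16, 19, 7, 12, 2, 18, 6, 1, 17, 0]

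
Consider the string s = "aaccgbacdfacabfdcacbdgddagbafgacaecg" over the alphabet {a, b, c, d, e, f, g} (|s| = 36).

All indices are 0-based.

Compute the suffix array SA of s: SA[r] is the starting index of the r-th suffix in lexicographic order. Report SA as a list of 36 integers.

rank→(start, suffix):
  0 → (0, 'aaccgbacdfacabfdcacbdgddagbafgacaecg')
  1 → (12, 'abfdcacbdgddagbafgacaecg')
  2 → (10, 'acabfdcacbdgddagbafgacaecg')
  3 → (30, 'acaecg')
  4 → (17, 'acbdgddagbafgacaecg')
  5 → (1, 'accgbacdfacabfdcacbdgddagbafgacaecg')
  6 → (6, 'acdfacabfdcacbdgddagbafgacaecg')
  7 → (32, 'aecg')
  8 → (27, 'afgacaecg')
  9 → (24, 'agbafgacaecg')
  10 → (5, 'bacdfacabfdcacbdgddagbafgacaecg')
  11 → (26, 'bafgacaecg')
  12 → (19, 'bdgddagbafgacaecg')
  13 → (13, 'bfdcacbdgddagbafgacaecg')
  14 → (11, 'cabfdcacbdgddagbafgacaecg')
  15 → (16, 'cacbdgddagbafgacaecg')
  16 → (31, 'caecg')
  17 → (18, 'cbdgddagbafgacaecg')
  18 → (2, 'ccgbacdfacabfdcacbdgddagbafgacaecg')
  19 → (7, 'cdfacabfdcacbdgddagbafgacaecg')
  20 → (34, 'cg')
  21 → (3, 'cgbacdfacabfdcacbdgddagbafgacaecg')
  22 → (23, 'dagbafgacaecg')
  23 → (15, 'dcacbdgddagbafgacaecg')
  24 → (22, 'ddagbafgacaecg')
  25 → (8, 'dfacabfdcacbdgddagbafgacaecg')
  26 → (20, 'dgddagbafgacaecg')
  27 → (33, 'ecg')
  28 → (9, 'facabfdcacbdgddagbafgacaecg')
  29 → (14, 'fdcacbdgddagbafgacaecg')
  30 → (28, 'fgacaecg')
  31 → (35, 'g')
  32 → (29, 'gacaecg')
  33 → (4, 'gbacdfacabfdcacbdgddagbafgacaecg')
  34 → (25, 'gbafgacaecg')
  35 → (21, 'gddagbafgacaecg')

[0, 12, 10, 30, 17, 1, 6, 32, 27, 24, 5, 26, 19, 13, 11, 16, 31, 18, 2, 7, 34, 3, 23, 15, 22, 8, 20, 33, 9, 14, 28, 35, 29, 4, 25, 21]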